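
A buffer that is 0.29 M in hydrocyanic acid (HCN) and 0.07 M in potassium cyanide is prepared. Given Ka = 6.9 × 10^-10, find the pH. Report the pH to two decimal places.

pH = 8.54

pKa = −log(6.9 × 10^-10) = 9.161
Using pH = pKa + log([base]/[acid]) with [base]/[acid] = 0.07/0.29:
pH = 9.161 + (-0.617) = 8.54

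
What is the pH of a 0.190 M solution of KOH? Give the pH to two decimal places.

KOH is a strong base; [OH-] = 0.19 M.
pOH = -log(0.19) = 0.72
pH = 14.00 - 0.72 = 13.28

pH = 13.28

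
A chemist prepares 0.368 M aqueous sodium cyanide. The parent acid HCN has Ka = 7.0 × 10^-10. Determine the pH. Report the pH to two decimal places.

pH = 11.36

CN- is the conjugate base of the weak acid HCN.
Kb = Kw/Ka = 1.0×10^-14 / 7.0 × 10^-10 = 1.43 × 10^-5
Kb = [OH-]²/(0.368 − [OH-]) = 1.43 × 10^-5
Since Kb ≪ C₀, [OH-] ≈ √(Kb·C₀) = 2.29 × 10^-3 M.
Check: 0.62% ionized — well under 5%, approximation valid.
pOH = 2.64, so pH = 14.00 − pOH = 11.36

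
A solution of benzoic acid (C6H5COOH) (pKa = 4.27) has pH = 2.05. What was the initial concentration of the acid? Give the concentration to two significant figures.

C₀ = 1.5 M

[H+] = 10^(-2.05) = 8.91 × 10^-3 M = x
Ka = 10^(−4.27) = 5.37 × 10^-5
Ka = x²/(C₀ − x) ⇒ C₀ = x + x²/Ka
C₀ = 8.91 × 10^-3 + (8.91 × 10^-3)²/(5.37 × 10^-5) = 1.49 M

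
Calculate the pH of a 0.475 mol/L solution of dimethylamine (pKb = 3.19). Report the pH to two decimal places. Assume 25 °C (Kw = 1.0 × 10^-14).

pH = 12.24

(CH3)2NH + H2O ⇌ (CH3)2NH2+ + OH-
Kb = 10^(−3.19) = 6.46 × 10^-4
From the ICE table, Kb = x²/(0.475 − x) = 6.46 × 10^-4.
Neglecting x in the denominator: x = √(6.46 × 10^-4 × 0.475) = 1.75 × 10^-2 M
pOH = −log(1.75 × 10^-2) = 1.76; pH = 14.00 − 1.76 = 12.24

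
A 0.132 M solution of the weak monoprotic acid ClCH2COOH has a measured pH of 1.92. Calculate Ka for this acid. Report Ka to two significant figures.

[H+] = 10^(-1.92) = 1.20 × 10^-2 M
At equilibrium [HA] = 0.132 − 1.20 × 10^-2 = 1.20 × 10^-1 M
Ka = [H+][A-]/[HA] = (1.20 × 10^-2)² / 1.20 × 10^-1 = 1.2 × 10^-3

Ka = 1.2 × 10^-3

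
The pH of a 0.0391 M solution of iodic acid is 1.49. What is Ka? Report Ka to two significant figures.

Ka = 1.6 × 10^-1

[H+] = 10^(-1.49) = 3.24 × 10^-2 M
At equilibrium [HA] = 0.0391 − 3.24 × 10^-2 = 6.70 × 10^-3 M
Ka = [H+][A-]/[HA] = (3.24 × 10^-2)² / 6.70 × 10^-3 = 1.6 × 10^-1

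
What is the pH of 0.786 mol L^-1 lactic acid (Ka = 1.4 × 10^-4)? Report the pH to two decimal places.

pH = 1.98

CH3CH(OH)COOH ⇌ CH3CH(OH)COO- + H+
From the ICE table, Ka = [H+]²/(0.786 − [H+]) = 1.4 × 10^-4.
Since Ka ≪ C₀, [H+] ≈ √(Ka·C₀) = 1.05 × 10^-2 M.
Check: 1.3% ionized — well under 5%, approximation valid.
pH = −log[H+] = −log(1.05 × 10^-2) = 1.98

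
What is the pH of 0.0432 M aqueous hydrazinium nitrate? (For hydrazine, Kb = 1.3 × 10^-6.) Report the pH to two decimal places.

pH = 4.74

N2H5+ is the conjugate acid of the weak base N2H4.
Ka = Kw/Kb = 1.0×10^-14 / 1.3 × 10^-6 = 7.69 × 10^-9
From the ICE table, Ka = x²/(0.0432 − x) = 7.69 × 10^-9.
Neglecting x in the denominator: x = √(7.69 × 10^-9 × 0.0432) = 1.82 × 10^-5 M
(x/C₀ = 0.042% < 5%, so the approximation holds.)
pH = −log[H+] = −log(1.82 × 10^-5) = 4.74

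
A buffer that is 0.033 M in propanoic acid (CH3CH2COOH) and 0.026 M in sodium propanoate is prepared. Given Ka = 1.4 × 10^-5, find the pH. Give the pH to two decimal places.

pKa = −log(1.4 × 10^-5) = 4.854
Using pH = pKa + log([base]/[acid]) with [base]/[acid] = 0.026/0.033:
pH = 4.854 + (-0.104) = 4.75

pH = 4.75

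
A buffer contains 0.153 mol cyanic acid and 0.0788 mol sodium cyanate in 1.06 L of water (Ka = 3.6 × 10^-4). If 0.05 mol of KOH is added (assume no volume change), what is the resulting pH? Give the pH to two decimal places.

OH- converts HOCN to OCN-: HOCN → 0.103 mol, OCN- → 0.129 mol.
pKa = −log(3.6 × 10^-4) = 3.444
Henderson–Hasselbalch with mole ratio 0.129/0.103: pH = 3.444 + (+0.098)

pH = 3.54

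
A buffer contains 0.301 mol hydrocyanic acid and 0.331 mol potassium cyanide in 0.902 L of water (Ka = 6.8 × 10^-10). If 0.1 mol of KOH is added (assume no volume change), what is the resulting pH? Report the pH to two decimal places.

pH = 9.50

OH- converts HCN to CN-: HCN → 0.201 mol, CN- → 0.431 mol.
pKa = −log(6.8 × 10^-10) = 9.167
pH = pKa + log(n_CN-/n_HCN) = 9.167 + log(0.431/0.201) = 9.167 + (+0.331)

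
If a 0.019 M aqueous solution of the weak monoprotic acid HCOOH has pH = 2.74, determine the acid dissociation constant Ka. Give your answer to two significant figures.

Ka = 1.9 × 10^-4

[H+] = 10^(-2.74) = 1.82 × 10^-3 M
At equilibrium [HA] = 0.019 − 1.82 × 10^-3 = 1.72 × 10^-2 M
Ka = [H+][A-]/[HA] = (1.82 × 10^-3)² / 1.72 × 10^-2 = 1.9 × 10^-4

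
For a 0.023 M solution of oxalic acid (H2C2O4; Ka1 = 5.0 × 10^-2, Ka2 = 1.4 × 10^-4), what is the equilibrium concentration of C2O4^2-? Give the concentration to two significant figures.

1.4 × 10^-4 M

First ionization gives [H+] ≈ [HC2O4-] = 1.71 × 10^-2 M.
Second step: Ka2 = [H+][C2O4^2-]/[HC2O4-] ≈ [C2O4^2-] (since [H+] ≈ [HC2O4-]).
So [C2O4^2-] ≈ Ka2.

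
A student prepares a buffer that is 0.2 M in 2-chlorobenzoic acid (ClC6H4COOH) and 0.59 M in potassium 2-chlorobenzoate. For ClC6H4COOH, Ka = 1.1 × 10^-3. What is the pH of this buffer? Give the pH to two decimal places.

pH = 3.43

pKa = −log(1.1 × 10^-3) = 2.959
Using pH = pKa + log([base]/[acid]) with [base]/[acid] = 0.59/0.2:
pH = 2.959 + (+0.470) = 3.43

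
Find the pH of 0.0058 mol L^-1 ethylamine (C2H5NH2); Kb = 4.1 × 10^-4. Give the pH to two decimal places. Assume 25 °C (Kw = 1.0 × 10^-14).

pH = 11.13

C2H5NH2 + H2O ⇌ C2H5NH3+ + OH-
Kb = x²/(0.0058 − x) = 4.1 × 10^-4
x is not negligible relative to C₀; solve x² + 0.00041·x − 2.38e-06 = 0.
x = (−Kb + √(Kb² + 4·Kb·C₀))/2 = 1.35 × 10^-3 M
pOH = −log(1.35 × 10^-3) = 2.87; pH = 14.00 − 2.87 = 11.13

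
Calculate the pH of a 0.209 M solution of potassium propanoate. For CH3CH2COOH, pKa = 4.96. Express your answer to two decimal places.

CH3CH2COO- is the conjugate base of the weak acid CH3CH2COOH.
Ka = 10^(−4.96) = 1.10 × 10^-5
Kb = Kw/Ka = 1.0×10^-14 / 1.10 × 10^-5 = 9.09 × 10^-10
From the ICE table, Kb = [OH-]²/(0.209 − [OH-]) = 9.09 × 10^-10.
Since Kb ≪ C₀, [OH-] ≈ √(Kb·C₀) = 1.38 × 10^-5 M.
pOH = −log(1.38 × 10^-5) = 4.86; pH = 14.00 − 4.86 = 9.14

pH = 9.14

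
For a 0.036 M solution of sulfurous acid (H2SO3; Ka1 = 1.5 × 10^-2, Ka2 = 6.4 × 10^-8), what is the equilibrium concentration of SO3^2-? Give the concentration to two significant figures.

First ionization gives [H+] ≈ [HSO3-] = 1.69 × 10^-2 M.
Second step: Ka2 = [H+][SO3^2-]/[HSO3-] ≈ [SO3^2-] (since [H+] ≈ [HSO3-]).
So [SO3^2-] ≈ Ka2.

6.4 × 10^-8 M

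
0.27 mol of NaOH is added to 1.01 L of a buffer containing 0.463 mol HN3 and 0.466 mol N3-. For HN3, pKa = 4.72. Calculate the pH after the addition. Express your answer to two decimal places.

pH = 5.30

After neutralization: n(HN3) = 0.193 mol, n(N3-) = 0.736 mol.
pH = pKa + log(n_N3-/n_HN3) = 4.72 + log(0.736/0.193) = 4.72 + (+0.581)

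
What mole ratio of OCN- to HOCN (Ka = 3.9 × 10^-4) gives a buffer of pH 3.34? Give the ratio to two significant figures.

ratio = 0.85

pKa = -log(3.9 × 10^-4) = 3.409
pH = pKa + log(r) ⇒ log(r) = 3.34 − 3.409 = -0.069
r = [OCN-]/[HOCN] = 10^(-0.069) = 0.853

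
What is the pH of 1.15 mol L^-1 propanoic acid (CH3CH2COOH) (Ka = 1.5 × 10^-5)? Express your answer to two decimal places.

CH3CH2COOH ⇌ CH3CH2COO- + H+
From the ICE table, Ka = x²/(1.15 − x) = 1.5 × 10^-5.
Assume x ≪ 1.15: x ≈ √(1.5 × 10^-5 × 1.15) = 4.15 × 10^-3 M
Check: 0.36% ionized — well under 5%, approximation valid.
pH = −log(4.15 × 10^-3) = 2.38

pH = 2.38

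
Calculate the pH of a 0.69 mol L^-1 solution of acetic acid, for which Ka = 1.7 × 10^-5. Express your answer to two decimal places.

pH = 2.47

CH3COOH ⇌ CH3COO- + H+
Let x = [H+] at equilibrium. Ka = x²/(0.69 − x).
Assume x ≪ 0.69: x ≈ √(1.7 × 10^-5 × 0.69) = 3.42 × 10^-3 M
Check: 0.5% ionized — well under 5%, approximation valid.
pH = −log(3.42 × 10^-3) = 2.47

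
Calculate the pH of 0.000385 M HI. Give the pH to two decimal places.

pH = 3.41

HI is a strong acid and dissociates completely, so [H+] = 0.000385 M.
pH = -log(0.000385) = 3.41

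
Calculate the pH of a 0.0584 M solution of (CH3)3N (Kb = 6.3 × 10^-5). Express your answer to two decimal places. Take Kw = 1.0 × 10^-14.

pH = 11.28

(CH3)3N + H2O ⇌ (CH3)3NH+ + OH-
Let x = [OH-] at equilibrium. Kb = x²/(0.0584 − x).
Assume x ≪ 0.0584: x ≈ √(6.3 × 10^-5 × 0.0584) = 1.92 × 10^-3 M
(x/C₀ = 3.3% < 5%, so the approximation holds.)
pOH = −log(1.92 × 10^-3) = 2.72; pH = 14.00 − 2.72 = 11.28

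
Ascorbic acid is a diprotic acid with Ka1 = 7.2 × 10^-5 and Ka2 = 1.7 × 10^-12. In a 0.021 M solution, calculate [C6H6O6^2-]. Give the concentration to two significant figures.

1.7 × 10^-12 M

First ionization gives [H+] ≈ [HC6H6O6-] = 1.19 × 10^-3 M.
Second step: Ka2 = [H+][C6H6O6^2-]/[HC6H6O6-] ≈ [C6H6O6^2-] (since [H+] ≈ [HC6H6O6-]).
So [C6H6O6^2-] ≈ Ka2.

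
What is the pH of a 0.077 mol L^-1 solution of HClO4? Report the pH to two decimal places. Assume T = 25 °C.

pH = 1.11

HClO4 is a strong acid and dissociates completely, so [H+] = 0.077 M.
pH = -log(0.077) = 1.11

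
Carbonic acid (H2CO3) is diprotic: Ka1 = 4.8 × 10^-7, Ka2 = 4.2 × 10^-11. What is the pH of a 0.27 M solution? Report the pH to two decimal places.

pH = 3.44

Ka1 ≫ Ka2, so treat the first dissociation as the only significant source of H+.
Ka1 = x²/(0.27 − x) = 4.8 × 10^-7
x ≈ √(4.8 × 10^-7 × 0.27) = 3.60 × 10^-4 M
pH = −log(3.60 × 10^-4) = 3.44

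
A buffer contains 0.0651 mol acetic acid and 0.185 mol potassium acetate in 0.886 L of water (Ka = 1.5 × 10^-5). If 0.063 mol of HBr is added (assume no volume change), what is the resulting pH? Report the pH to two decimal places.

pH = 4.80

After neutralization: n(CH3COOH) = 0.128 mol, n(CH3COO-) = 0.122 mol.
pKa = −log(1.5 × 10^-5) = 4.824
pH = pKa + log([A⁻]/[HA]) = 4.824 + log(0.122/0.128) = 4.824 -0.021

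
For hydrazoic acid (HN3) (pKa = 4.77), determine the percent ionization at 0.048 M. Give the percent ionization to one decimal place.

1.9%

HN3 ⇌ N3- + H+; let x = [H+] at equilibrium.
Ka = 10^(−4.77) = 1.70 × 10^-5
x ≈ √(Ka·C₀) = √(1.70 × 10^-5 × 0.048) = 9.03 × 10^-4 M
% ionization = x/C₀ × 100% = 9.03 × 10^-4/0.048 × 100% = 1.9%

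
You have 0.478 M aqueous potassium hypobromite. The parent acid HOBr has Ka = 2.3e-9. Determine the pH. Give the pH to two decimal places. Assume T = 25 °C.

pH = 11.16

OBr- is the conjugate base of the weak acid HOBr.
Kb = Kw/Ka = 1.0×10^-14 / 2.3 × 10^-9 = 4.35 × 10^-6
Kb = x²/(0.478 − x) = 4.35 × 10^-6
Assume x ≪ 0.478: x ≈ √(4.35 × 10^-6 × 0.478) = 1.44 × 10^-3 M
(x/C₀ = 0.3% < 5%, so the approximation holds.)
pOH = 2.84, so pH = 14.00 − pOH = 11.16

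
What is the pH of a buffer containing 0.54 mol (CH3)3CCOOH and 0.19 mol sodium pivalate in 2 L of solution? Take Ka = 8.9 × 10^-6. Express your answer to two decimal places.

pH = 4.60

pKa = −log(8.9 × 10^-6) = 5.051
Henderson–Hasselbalch: pH = pKa + log([(CH3)3CCOO-]/[(CH3)3CCOOH]) = 5.051 + log(0.19/0.54)
pH = 5.051 + (-0.454) = 4.60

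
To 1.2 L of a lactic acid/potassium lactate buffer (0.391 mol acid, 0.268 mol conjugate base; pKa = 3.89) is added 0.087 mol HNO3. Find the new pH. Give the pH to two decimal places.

pH = 3.47

After neutralization: n(CH3CH(OH)COOH) = 0.478 mol, n(CH3CH(OH)COO-) = 0.181 mol.
Henderson–Hasselbalch with mole ratio 0.181/0.478: pH = 3.89 + (-0.422)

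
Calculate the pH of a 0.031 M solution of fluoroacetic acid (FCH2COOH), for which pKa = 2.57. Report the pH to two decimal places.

FCH2COOH ⇌ FCH2COO- + H+
Ka = 10^(−2.57) = 2.69 × 10^-3
Let x = [H+] at equilibrium. Ka = x²/(0.031 − x).
Here C₀/Ka ≈ 11.5, so the small-x approximation fails. Use the quadratic:
x = (−Ka + √(Ka² + 4·Ka·C₀))/2 = 7.89 × 10^-3 M
pH = −log(7.89 × 10^-3) = 2.10

pH = 2.10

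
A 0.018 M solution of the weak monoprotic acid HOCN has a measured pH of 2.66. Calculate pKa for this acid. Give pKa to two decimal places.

pKa = 3.52

[H+] = 10^(-2.66) = 2.19 × 10^-3 M
At equilibrium [HA] = 0.018 − 2.19 × 10^-3 = 1.58 × 10^-2 M
Ka = [H+][A-]/[HA] = (2.19 × 10^-3)² / 1.58 × 10^-2 = 3.04 × 10^-4
pKa = -log(3.04 × 10^-4) = 3.52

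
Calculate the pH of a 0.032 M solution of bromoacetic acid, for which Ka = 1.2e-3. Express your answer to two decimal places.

pH = 2.25

BrCH2COOH ⇌ BrCH2COO- + H+
Let x = [H+] at equilibrium. Ka = x²/(0.032 − x).
Here C₀/Ka ≈ 26.7, so the small-x approximation fails. Use the quadratic:
x = (−Ka + √(Ka² + 4·Ka·C₀))/2 = 5.63 × 10^-3 M
pH = −log(5.63 × 10^-3) = 2.25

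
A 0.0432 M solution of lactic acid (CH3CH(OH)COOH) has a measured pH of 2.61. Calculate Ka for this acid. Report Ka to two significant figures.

Ka = 1.5 × 10^-4

[H+] = 10^(-2.61) = 2.45 × 10^-3 M
At equilibrium [HA] = 0.0432 − 2.45 × 10^-3 = 4.08 × 10^-2 M
Ka = [H+][A-]/[HA] = (2.45 × 10^-3)² / 4.08 × 10^-2 = 1.5 × 10^-4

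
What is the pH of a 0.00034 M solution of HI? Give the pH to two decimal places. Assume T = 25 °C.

HI is a strong acid and dissociates completely, so [H+] = 0.00034 M.
pH = -log(0.00034) = 3.47

pH = 3.47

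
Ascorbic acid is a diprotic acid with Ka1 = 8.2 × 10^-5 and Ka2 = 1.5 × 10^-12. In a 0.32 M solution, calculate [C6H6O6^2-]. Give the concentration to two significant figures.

1.5 × 10^-12 M

First ionization gives [H+] ≈ [HC6H6O6-] = 5.12 × 10^-3 M.
Second step: Ka2 = [H+][C6H6O6^2-]/[HC6H6O6-] ≈ [C6H6O6^2-] (since [H+] ≈ [HC6H6O6-]).
So [C6H6O6^2-] ≈ Ka2.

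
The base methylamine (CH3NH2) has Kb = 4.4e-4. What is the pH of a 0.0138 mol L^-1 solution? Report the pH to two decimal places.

CH3NH2 + H2O ⇌ CH3NH3+ + OH-
Kb = [OH-]²/(0.0138 − [OH-]) = 4.4 × 10^-4
[OH-] is not negligible relative to C₀; solve [OH-]² + 0.00044·[OH-] − 6.07e-06 = 0.
[OH-] = [−0.00044 + √(0.00044² + 2.43e-05)]/2 = 2.25 × 10^-3 M
pOH = −log(2.25 × 10^-3) = 2.65; pH = 14.00 − 2.65 = 11.35

pH = 11.35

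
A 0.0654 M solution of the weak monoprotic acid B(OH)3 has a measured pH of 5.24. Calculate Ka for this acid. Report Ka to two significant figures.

Ka = 5.1 × 10^-10

[H+] = 10^(-5.24) = 5.75 × 10^-6 M
At equilibrium [HA] = 0.0654 − 5.75 × 10^-6 = 6.54 × 10^-2 M
Ka = [H+][A-]/[HA] = (5.75 × 10^-6)² / 6.54 × 10^-2 = 5.1 × 10^-10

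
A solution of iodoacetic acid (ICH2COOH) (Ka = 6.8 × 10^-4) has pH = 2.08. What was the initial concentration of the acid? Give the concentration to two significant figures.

C₀ = 1.1 × 10^-1 M

[H+] = 10^(-2.08) = 8.32 × 10^-3 M = x
Ka = x²/(C₀ − x) ⇒ C₀ = x + x²/Ka
C₀ = 8.32 × 10^-3 + (8.32 × 10^-3)²/(6.8 × 10^-4) = 1.10 × 10^-1 M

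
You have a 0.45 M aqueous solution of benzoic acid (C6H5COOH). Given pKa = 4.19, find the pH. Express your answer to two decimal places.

pH = 2.27

C6H5COOH ⇌ C6H5COO- + H+
Ka = 10^(−4.19) = 6.46 × 10^-5
Ka = [H+]²/(0.45 − [H+]) = 6.46 × 10^-5
Neglecting [H+] in the denominator: [H+] = √(6.46 × 10^-5 × 0.45) = 5.39 × 10^-3 M
pH = −log(5.39 × 10^-3) = 2.27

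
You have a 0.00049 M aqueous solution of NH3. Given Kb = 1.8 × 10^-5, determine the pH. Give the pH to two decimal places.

pH = 9.93

NH3 + H2O ⇌ NH4+ + OH-
Kb = [OH-]²/(0.00049 − [OH-]) = 1.8 × 10^-5
[OH-] is not negligible relative to C₀; solve [OH-]² + 1.8e-05·[OH-] − 8.82e-09 = 0.
[OH-] = (−Kb + √(Kb² + 4·Kb·C₀))/2 = 8.53 × 10^-5 M
pOH = 4.07, so pH = 14.00 − pOH = 9.93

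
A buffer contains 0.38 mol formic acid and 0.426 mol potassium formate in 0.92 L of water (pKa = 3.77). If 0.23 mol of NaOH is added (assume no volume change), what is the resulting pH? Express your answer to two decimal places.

OH- converts HCOOH to HCOO-: HCOOH → 0.15 mol, HCOO- → 0.656 mol.
pH = pKa + log([A⁻]/[HA]) = 3.77 + log(0.656/0.15) = 3.77 +0.641

pH = 4.41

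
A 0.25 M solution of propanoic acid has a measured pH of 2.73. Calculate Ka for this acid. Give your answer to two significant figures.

Ka = 1.4 × 10^-5

[H+] = 10^(-2.73) = 1.86 × 10^-3 M
At equilibrium [HA] = 0.25 − 1.86 × 10^-3 = 2.48 × 10^-1 M
Ka = [H+][A-]/[HA] = (1.86 × 10^-3)² / 2.48 × 10^-1 = 1.4 × 10^-5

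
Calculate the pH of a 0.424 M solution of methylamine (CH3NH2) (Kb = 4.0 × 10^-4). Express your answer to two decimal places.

CH3NH2 + H2O ⇌ CH3NH3+ + OH-
Kb = [OH-]²/(0.424 − [OH-]) = 4.0 × 10^-4
Since Kb ≪ C₀, [OH-] ≈ √(Kb·C₀) = 1.30 × 10^-2 M.
pOH = 1.89, so pH = 14.00 − pOH = 12.11

pH = 12.11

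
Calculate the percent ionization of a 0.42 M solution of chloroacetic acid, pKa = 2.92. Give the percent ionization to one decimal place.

ClCH2COOH ⇌ ClCH2COO- + H+; let x = [H+] at equilibrium.
Ka = 10^(−2.92) = 1.20 × 10^-3
Solve x² + 0.0012x − 0.000504 = 0 → x = 2.19 × 10^-2 M
% ionization = x/C₀ × 100% = 2.19 × 10^-2/0.42 × 100% = 5.2%

5.2%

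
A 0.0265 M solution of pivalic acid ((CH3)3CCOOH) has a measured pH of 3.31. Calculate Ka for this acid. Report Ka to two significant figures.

[H+] = 10^(-3.31) = 4.90 × 10^-4 M
At equilibrium [HA] = 0.0265 − 4.90 × 10^-4 = 2.60 × 10^-2 M
Ka = [H+][A-]/[HA] = (4.90 × 10^-4)² / 2.60 × 10^-2 = 9.2 × 10^-6

Ka = 9.2 × 10^-6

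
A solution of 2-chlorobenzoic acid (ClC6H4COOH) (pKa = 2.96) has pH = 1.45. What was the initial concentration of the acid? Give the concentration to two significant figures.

[H+] = 10^(-1.45) = 3.55 × 10^-2 M = x
Ka = 10^(−2.96) = 1.10 × 10^-3
Ka = x²/(C₀ − x) ⇒ C₀ = x + x²/Ka
C₀ = 3.55 × 10^-2 + (3.55 × 10^-2)²/(1.10 × 10^-3) = 1.18 M

C₀ = 1.2 M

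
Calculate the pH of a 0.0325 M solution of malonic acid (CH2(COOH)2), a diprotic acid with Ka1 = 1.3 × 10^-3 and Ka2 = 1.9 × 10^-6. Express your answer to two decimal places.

pH = 2.23

Ka1 ≫ Ka2, so treat the first dissociation as the only significant source of H+.
Ka1 = x²/(0.0325 − x) = 1.3 × 10^-3
Solving the quadratic: x = (−Ka1 + √(Ka1² + 4·Ka1·C₀))/2 = 5.88 × 10^-3 M
pH = −log(5.88 × 10^-3) = 2.23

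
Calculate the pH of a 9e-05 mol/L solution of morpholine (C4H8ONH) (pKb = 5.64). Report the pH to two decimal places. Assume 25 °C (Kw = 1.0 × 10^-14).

C4H8ONH + H2O ⇌ C4H8ONH2+ + OH-
Kb = 10^(−5.64) = 2.29 × 10^-6
Let x = [OH-] at equilibrium. Kb = x²/(9e-05 − x).
The 5% rule fails; solving x² + Kb·x − Kb·C₀ = 0 exactly:
x = (−Kb + √(Kb² + 4·Kb·C₀))/2 = 1.33 × 10^-5 M
pOH = −log(1.33 × 10^-5) = 4.88; pH = 14.00 − 4.88 = 9.12

pH = 9.12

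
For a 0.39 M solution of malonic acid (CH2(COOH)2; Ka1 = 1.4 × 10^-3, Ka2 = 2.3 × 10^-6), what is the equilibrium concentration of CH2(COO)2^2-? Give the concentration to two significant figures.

2.3 × 10^-6 M

First ionization gives [H+] ≈ [CH2(COOH)COO-] = 2.27 × 10^-2 M.
Second step: Ka2 = [H+][CH2(COO)2^2-]/[CH2(COOH)COO-] ≈ [CH2(COO)2^2-] (since [H+] ≈ [CH2(COOH)COO-]).
So [CH2(COO)2^2-] ≈ Ka2.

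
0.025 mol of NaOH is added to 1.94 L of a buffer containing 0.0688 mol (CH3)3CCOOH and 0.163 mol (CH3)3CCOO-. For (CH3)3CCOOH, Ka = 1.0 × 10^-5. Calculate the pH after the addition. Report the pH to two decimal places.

OH- converts (CH3)3CCOOH to (CH3)3CCOO-: (CH3)3CCOOH → 0.0438 mol, (CH3)3CCOO- → 0.188 mol.
pKa = −log(1.0 × 10^-5) = 5.000
Henderson–Hasselbalch with mole ratio 0.188/0.0438: pH = 5.000 + (+0.633)

pH = 5.63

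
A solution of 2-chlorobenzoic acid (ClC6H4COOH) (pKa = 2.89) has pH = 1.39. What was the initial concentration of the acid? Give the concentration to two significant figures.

[H+] = 10^(-1.39) = 4.07 × 10^-2 M = x
Ka = 10^(−2.89) = 1.29 × 10^-3
Ka = x²/(C₀ − x) ⇒ C₀ = x + x²/Ka
C₀ = 4.07 × 10^-2 + (4.07 × 10^-2)²/(1.29 × 10^-3) = 1.32 M

C₀ = 1.3 M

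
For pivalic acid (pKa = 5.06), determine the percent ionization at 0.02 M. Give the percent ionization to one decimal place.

2.1%

(CH3)3CCOOH ⇌ (CH3)3CCOO- + H+; let x = [H+] at equilibrium.
Ka = 10^(−5.06) = 8.71 × 10^-6
x ≈ √(Ka·C₀) = √(8.71 × 10^-6 × 0.02) = 4.17 × 10^-4 M
% ionization = x/C₀ × 100% = 4.17 × 10^-4/0.02 × 100% = 2.1%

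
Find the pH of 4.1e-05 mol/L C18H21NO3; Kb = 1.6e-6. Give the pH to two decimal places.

pH = 8.87

C18H21NO3 + H2O ⇌ C18H22NO3+ + OH-
From the ICE table, Kb = [OH-]²/(4.1e-05 − [OH-]) = 1.6 × 10^-6.
[OH-] is not negligible relative to C₀; solve [OH-]² + 1.6e-06·[OH-] − 6.56e-11 = 0.
[OH-] = [−1.6e-06 + √(1.6e-06² + 2.62e-10)]/2 = 7.34 × 10^-6 M
pOH = 5.13, so pH = 14.00 − pOH = 8.87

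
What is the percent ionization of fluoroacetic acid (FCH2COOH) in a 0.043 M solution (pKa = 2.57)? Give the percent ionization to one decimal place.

22.1%

FCH2COOH ⇌ FCH2COO- + H+; let x = [H+] at equilibrium.
Ka = 10^(−2.57) = 2.69 × 10^-3
Solve x² + 0.00269x − 0.000116 = 0 → x = 9.49 × 10^-3 M
% ionization = x/C₀ × 100% = 9.49 × 10^-3/0.043 × 100% = 22.1%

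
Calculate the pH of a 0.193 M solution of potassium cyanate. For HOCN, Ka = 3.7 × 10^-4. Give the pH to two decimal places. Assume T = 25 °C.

OCN- is the conjugate base of the weak acid HOCN.
Kb = Kw/Ka = 1.0×10^-14 / 3.7 × 10^-4 = 2.70 × 10^-11
Let x = [OH-] at equilibrium. Kb = x²/(0.193 − x).
Neglecting x in the denominator: x = √(2.70 × 10^-11 × 0.193) = 2.28 × 10^-6 M
(x/C₀ = 0.0012% < 5%, so the approximation holds.)
pOH = 5.64, so pH = 14.00 − pOH = 8.36

pH = 8.36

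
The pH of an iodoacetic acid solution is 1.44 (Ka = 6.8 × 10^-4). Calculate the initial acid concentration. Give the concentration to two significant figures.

[H+] = 10^(-1.44) = 3.63 × 10^-2 M = x
Ka = x²/(C₀ − x) ⇒ C₀ = x + x²/Ka
C₀ = 3.63 × 10^-2 + (3.63 × 10^-2)²/(6.8 × 10^-4) = 1.97 M

C₀ = 2.0 M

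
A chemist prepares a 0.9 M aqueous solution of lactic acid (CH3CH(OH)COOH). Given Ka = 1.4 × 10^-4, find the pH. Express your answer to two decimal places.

CH3CH(OH)COOH ⇌ CH3CH(OH)COO- + H+
Let x = [H+] at equilibrium. Ka = x²/(0.9 − x).
Since Ka ≪ C₀, x ≈ √(Ka·C₀) = 1.12 × 10^-2 M.
Check: 1.2% ionized — well under 5%, approximation valid.
pH = −log(1.12 × 10^-2) = 1.95

pH = 1.95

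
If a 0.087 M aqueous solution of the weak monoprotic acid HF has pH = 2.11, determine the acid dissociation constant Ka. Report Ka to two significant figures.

Ka = 7.6 × 10^-4

[H+] = 10^(-2.11) = 7.76 × 10^-3 M
At equilibrium [HA] = 0.087 − 7.76 × 10^-3 = 7.92 × 10^-2 M
Ka = [H+][A-]/[HA] = (7.76 × 10^-3)² / 7.92 × 10^-2 = 7.6 × 10^-4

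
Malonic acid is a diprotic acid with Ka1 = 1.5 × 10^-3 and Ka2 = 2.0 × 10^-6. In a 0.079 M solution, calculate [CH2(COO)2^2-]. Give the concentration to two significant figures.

2.0 × 10^-6 M

First ionization gives [H+] ≈ [CH2(COOH)COO-] = 1.02 × 10^-2 M.
Second step: Ka2 = [H+][CH2(COO)2^2-]/[CH2(COOH)COO-] ≈ [CH2(COO)2^2-] (since [H+] ≈ [CH2(COOH)COO-]).
So [CH2(COO)2^2-] ≈ Ka2.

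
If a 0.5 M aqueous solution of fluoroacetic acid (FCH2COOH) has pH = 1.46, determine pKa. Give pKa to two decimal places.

[H+] = 10^(-1.46) = 3.47 × 10^-2 M
At equilibrium [HA] = 0.5 − 3.47 × 10^-2 = 4.65 × 10^-1 M
Ka = [H+][A-]/[HA] = (3.47 × 10^-2)² / 4.65 × 10^-1 = 2.59 × 10^-3
pKa = -log(2.59 × 10^-3) = 2.59

pKa = 2.59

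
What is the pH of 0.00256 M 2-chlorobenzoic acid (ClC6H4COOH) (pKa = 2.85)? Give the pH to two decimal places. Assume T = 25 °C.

ClC6H4COOH ⇌ ClC6H4COO- + H+
Ka = 10^(−2.85) = 1.41 × 10^-3
From the ICE table, Ka = [H+]²/(0.00256 − [H+]) = 1.41 × 10^-3.
[H+] is not negligible relative to C₀; solve [H+]² + 0.00141·[H+] − 3.61e-06 = 0.
[H+] = [−0.00141 + √(0.00141² + 1.44e-05)]/2 = 1.32 × 10^-3 M
pH = −log[H+] = −log(1.32 × 10^-3) = 2.88

pH = 2.88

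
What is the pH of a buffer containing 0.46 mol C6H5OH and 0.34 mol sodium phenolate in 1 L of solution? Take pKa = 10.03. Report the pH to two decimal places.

pH = pKa + log([A⁻]/[HA]) = 10.03 + log(0.34/0.46)
pH = 10.03 + (-0.131) = 9.90

pH = 9.90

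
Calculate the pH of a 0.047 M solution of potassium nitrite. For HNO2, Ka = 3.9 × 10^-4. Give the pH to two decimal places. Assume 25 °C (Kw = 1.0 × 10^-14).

NO2- is the conjugate base of the weak acid HNO2.
Kb = Kw/Ka = 1.0×10^-14 / 3.9 × 10^-4 = 2.56 × 10^-11
Let x = [OH-] at equilibrium. Kb = x²/(0.047 − x).
Neglecting x in the denominator: x = √(2.56 × 10^-11 × 0.047) = 1.10 × 10^-6 M
Check: 0.0023% ionized — well under 5%, approximation valid.
pOH = 5.96, so pH = 14.00 − pOH = 8.04

pH = 8.04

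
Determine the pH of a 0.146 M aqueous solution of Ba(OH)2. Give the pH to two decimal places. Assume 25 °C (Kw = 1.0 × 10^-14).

pH = 13.47

Ba(OH)2 is a strong base (each formula unit releases 2 OH-); [OH-] = 0.292 M.
pOH = -log(0.292) = 0.53
pH = 14.00 - 0.53 = 13.47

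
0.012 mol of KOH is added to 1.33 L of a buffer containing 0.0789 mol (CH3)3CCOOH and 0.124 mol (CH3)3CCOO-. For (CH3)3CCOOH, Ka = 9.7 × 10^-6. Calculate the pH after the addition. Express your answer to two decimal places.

pH = 5.32

OH- converts (CH3)3CCOOH to (CH3)3CCOO-: (CH3)3CCOOH → 0.0669 mol, (CH3)3CCOO- → 0.136 mol.
pKa = −log(9.7 × 10^-6) = 5.013
Henderson–Hasselbalch with mole ratio 0.136/0.0669: pH = 5.013 + (+0.308)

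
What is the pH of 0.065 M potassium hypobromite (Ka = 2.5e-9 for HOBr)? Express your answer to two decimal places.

pH = 10.71

OBr- is the conjugate base of the weak acid HOBr.
Kb = Kw/Ka = 1.0×10^-14 / 2.5 × 10^-9 = 4.00 × 10^-6
From the ICE table, Kb = [OH-]²/(0.065 − [OH-]) = 4.00 × 10^-6.
Assume [OH-] ≪ 0.065: [OH-] ≈ √(4.00 × 10^-6 × 0.065) = 5.10 × 10^-4 M
pOH = 3.29, so pH = 14.00 − pOH = 10.71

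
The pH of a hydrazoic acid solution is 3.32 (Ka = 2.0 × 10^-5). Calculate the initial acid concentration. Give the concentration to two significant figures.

[H+] = 10^(-3.32) = 4.79 × 10^-4 M = x
Ka = x²/(C₀ − x) ⇒ C₀ = x + x²/Ka
C₀ = 4.79 × 10^-4 + (4.79 × 10^-4)²/(2.0 × 10^-5) = 1.20 × 10^-2 M

C₀ = 1.2 × 10^-2 M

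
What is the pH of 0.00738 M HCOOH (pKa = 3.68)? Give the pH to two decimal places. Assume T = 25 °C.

pH = 2.94

HCOOH ⇌ HCOO- + H+
Ka = 10^(−3.68) = 2.09 × 10^-4
Ka = [H+]²/(0.00738 − [H+]) = 2.09 × 10^-4
[H+] is not negligible relative to C₀; solve [H+]² + 0.000209·[H+] − 1.54e-06 = 0.
[H+] = [−0.000209 + √(0.000209² + 6.17e-06)]/2 = 1.14 × 10^-3 M
pH = −log[H+] = −log(1.14 × 10^-3) = 2.94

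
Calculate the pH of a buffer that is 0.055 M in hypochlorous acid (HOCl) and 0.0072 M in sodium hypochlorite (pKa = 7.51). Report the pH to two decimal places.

pH = pKa + log([A⁻]/[HA]) = 7.51 + log(0.0072/0.055)
pH = 7.51 + (-0.883) = 6.63

pH = 6.63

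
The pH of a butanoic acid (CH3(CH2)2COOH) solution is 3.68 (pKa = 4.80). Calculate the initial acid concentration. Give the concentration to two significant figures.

[H+] = 10^(-3.68) = 2.09 × 10^-4 M = x
Ka = 10^(−4.80) = 1.58 × 10^-5
Ka = x²/(C₀ − x) ⇒ C₀ = x + x²/Ka
C₀ = 2.09 × 10^-4 + (2.09 × 10^-4)²/(1.58 × 10^-5) = 2.97 × 10^-3 M

C₀ = 3.0 × 10^-3 M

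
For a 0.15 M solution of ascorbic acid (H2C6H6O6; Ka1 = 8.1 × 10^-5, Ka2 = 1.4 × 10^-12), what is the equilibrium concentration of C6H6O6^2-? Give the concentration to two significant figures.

First ionization gives [H+] ≈ [HC6H6O6-] = 3.49 × 10^-3 M.
Second step: Ka2 = [H+][C6H6O6^2-]/[HC6H6O6-] ≈ [C6H6O6^2-] (since [H+] ≈ [HC6H6O6-]).
So [C6H6O6^2-] ≈ Ka2.

1.4 × 10^-12 M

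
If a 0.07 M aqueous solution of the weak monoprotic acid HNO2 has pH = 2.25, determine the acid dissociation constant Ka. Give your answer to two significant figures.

Ka = 4.9 × 10^-4

[H+] = 10^(-2.25) = 5.62 × 10^-3 M
At equilibrium [HA] = 0.07 − 5.62 × 10^-3 = 6.44 × 10^-2 M
Ka = [H+][A-]/[HA] = (5.62 × 10^-3)² / 6.44 × 10^-2 = 4.9 × 10^-4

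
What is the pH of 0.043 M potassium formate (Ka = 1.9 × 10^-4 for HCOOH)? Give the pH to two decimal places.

HCOO- is the conjugate base of the weak acid HCOOH.
Kb = Kw/Ka = 1.0×10^-14 / 1.9 × 10^-4 = 5.26 × 10^-11
Kb = x²/(0.043 − x) = 5.26 × 10^-11
Assume x ≪ 0.043: x ≈ √(5.26 × 10^-11 × 0.043) = 1.50 × 10^-6 M
Check: 0.0035% ionized — well under 5%, approximation valid.
pOH = −log(1.50 × 10^-6) = 5.82; pH = 14.00 − 5.82 = 8.18

pH = 8.18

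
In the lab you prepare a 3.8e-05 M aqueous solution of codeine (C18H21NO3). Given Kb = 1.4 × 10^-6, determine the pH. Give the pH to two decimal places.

C18H21NO3 + H2O ⇌ C18H22NO3+ + OH-
Kb = x²/(3.8e-05 − x) = 1.4 × 10^-6
The 5% rule fails; solving x² + Kb·x − Kb·C₀ = 0 exactly:
x = [−1.4e-06 + √(1.4e-06² + 2.13e-10)]/2 = 6.63 × 10^-6 M
pOH = 5.18, so pH = 14.00 − pOH = 8.82

pH = 8.82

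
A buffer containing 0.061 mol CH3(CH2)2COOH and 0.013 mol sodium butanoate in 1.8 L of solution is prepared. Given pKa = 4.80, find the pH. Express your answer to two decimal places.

Henderson–Hasselbalch: pH = pKa + log([CH3(CH2)2COO-]/[CH3(CH2)2COOH]) = 4.80 + log(0.013/0.061)
pH = 4.80 + (-0.671) = 4.13

pH = 4.13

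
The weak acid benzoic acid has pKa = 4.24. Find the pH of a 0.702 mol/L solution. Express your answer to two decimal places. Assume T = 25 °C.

C6H5COOH ⇌ C6H5COO- + H+
Ka = 10^(−4.24) = 5.75 × 10^-5
Ka = [H+]²/(0.702 − [H+]) = 5.75 × 10^-5
Assume [H+] ≪ 0.702: [H+] ≈ √(5.75 × 10^-5 × 0.702) = 6.35 × 10^-3 M
Check: 0.91% ionized — well under 5%, approximation valid.
pH = −log[H+] = −log(6.35 × 10^-3) = 2.20

pH = 2.20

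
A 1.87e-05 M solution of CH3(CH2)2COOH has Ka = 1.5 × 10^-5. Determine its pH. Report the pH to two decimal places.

CH3(CH2)2COOH ⇌ CH3(CH2)2COO- + H+
Let x = [H+] at equilibrium. Ka = x²/(1.87e-05 − x).
The 5% rule fails; solving x² + Ka·x − Ka·C₀ = 0 exactly:
x = (−Ka + √(Ka² + 4·Ka·C₀))/2 = 1.09 × 10^-5 M
pH = −log[H+] = −log(1.09 × 10^-5) = 4.96

pH = 4.96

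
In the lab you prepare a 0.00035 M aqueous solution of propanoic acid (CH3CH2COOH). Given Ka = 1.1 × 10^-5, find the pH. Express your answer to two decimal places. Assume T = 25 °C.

CH3CH2COOH ⇌ CH3CH2COO- + H+
From the ICE table, Ka = x²/(0.00035 − x) = 1.1 × 10^-5.
Here C₀/Ka ≈ 31.8, so the small-x approximation fails. Use the quadratic:
x = [−1.1e-05 + √(1.1e-05² + 1.54e-08)]/2 = 5.68 × 10^-5 M
pH = −log[H+] = −log(5.68 × 10^-5) = 4.25

pH = 4.25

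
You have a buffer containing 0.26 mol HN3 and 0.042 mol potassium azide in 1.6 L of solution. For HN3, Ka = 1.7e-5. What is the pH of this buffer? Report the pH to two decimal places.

pH = 3.98

pKa = −log(1.7 × 10^-5) = 4.770
Henderson–Hasselbalch: pH = pKa + log([N3-]/[HN3]) = 4.770 + log(0.042/0.26)
pH = 4.770 + (-0.792) = 3.98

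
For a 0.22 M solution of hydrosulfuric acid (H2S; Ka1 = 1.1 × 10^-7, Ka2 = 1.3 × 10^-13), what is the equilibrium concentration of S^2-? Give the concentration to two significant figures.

1.3 × 10^-13 M

First ionization gives [H+] ≈ [HS-] = 1.56 × 10^-4 M.
Second step: Ka2 = [H+][S^2-]/[HS-] ≈ [S^2-] (since [H+] ≈ [HS-]).
So [S^2-] ≈ Ka2.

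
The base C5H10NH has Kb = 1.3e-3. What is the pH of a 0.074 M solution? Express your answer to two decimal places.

C5H10NH + H2O ⇌ C5H10NH2+ + OH-
Let x = [OH-] at equilibrium. Kb = x²/(0.074 − x).
Here C₀/Kb ≈ 56.9, so the small-x approximation fails. Use the quadratic:
x = (−Kb + √(Kb² + 4·Kb·C₀))/2 = 9.18 × 10^-3 M
pOH = 2.04, so pH = 14.00 − pOH = 11.96

pH = 11.96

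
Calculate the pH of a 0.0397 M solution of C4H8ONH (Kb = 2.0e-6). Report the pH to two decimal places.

C4H8ONH + H2O ⇌ C4H8ONH2+ + OH-
From the ICE table, Kb = [OH-]²/(0.0397 − [OH-]) = 2.0 × 10^-6.
Assume [OH-] ≪ 0.0397: [OH-] ≈ √(2.0 × 10^-6 × 0.0397) = 2.82 × 10^-4 M
([OH-]/C₀ = 0.71% < 5%, so the approximation holds.)
pOH = −log(2.82 × 10^-4) = 3.55; pH = 14.00 − 3.55 = 10.45

pH = 10.45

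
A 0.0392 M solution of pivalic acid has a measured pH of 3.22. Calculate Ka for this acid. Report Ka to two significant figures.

[H+] = 10^(-3.22) = 6.03 × 10^-4 M
At equilibrium [HA] = 0.0392 − 6.03 × 10^-4 = 3.86 × 10^-2 M
Ka = [H+][A-]/[HA] = (6.03 × 10^-4)² / 3.86 × 10^-2 = 9.4 × 10^-6

Ka = 9.4 × 10^-6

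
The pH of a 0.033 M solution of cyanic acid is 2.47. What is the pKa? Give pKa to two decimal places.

[H+] = 10^(-2.47) = 3.39 × 10^-3 M
At equilibrium [HA] = 0.033 − 3.39 × 10^-3 = 2.96 × 10^-2 M
Ka = [H+][A-]/[HA] = (3.39 × 10^-3)² / 2.96 × 10^-2 = 3.88 × 10^-4
pKa = -log(3.88 × 10^-4) = 3.41

pKa = 3.41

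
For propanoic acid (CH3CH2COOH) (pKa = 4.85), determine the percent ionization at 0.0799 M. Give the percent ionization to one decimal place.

1.3%

CH3CH2COOH ⇌ CH3CH2COO- + H+; let x = [H+] at equilibrium.
Ka = 10^(−4.85) = 1.41 × 10^-5
x ≈ √(Ka·C₀) = √(1.41 × 10^-5 × 0.0799) = 1.06 × 10^-3 M
Fraction ionized = 1.06 × 10^-3 / 0.0799 = 0.0133 → 1.3%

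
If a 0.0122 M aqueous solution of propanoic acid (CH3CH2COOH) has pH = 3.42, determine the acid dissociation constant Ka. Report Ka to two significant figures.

[H+] = 10^(-3.42) = 3.80 × 10^-4 M
At equilibrium [HA] = 0.0122 − 3.80 × 10^-4 = 1.18 × 10^-2 M
Ka = [H+][A-]/[HA] = (3.80 × 10^-4)² / 1.18 × 10^-2 = 1.2 × 10^-5

Ka = 1.2 × 10^-5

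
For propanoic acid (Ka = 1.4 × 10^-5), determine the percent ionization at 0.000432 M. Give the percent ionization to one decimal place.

16.5%

CH3CH2COOH ⇌ CH3CH2COO- + H+; let x = [H+] at equilibrium.
Solve x² + 1.4e-05x − 6.05e-09 = 0 → x = 7.11 × 10^-5 M
Fraction ionized = 7.11 × 10^-5 / 0.000432 = 0.1646 → 16.5%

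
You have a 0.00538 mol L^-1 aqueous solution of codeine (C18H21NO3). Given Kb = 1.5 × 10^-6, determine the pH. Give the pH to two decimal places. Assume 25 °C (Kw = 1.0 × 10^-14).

pH = 9.95

C18H21NO3 + H2O ⇌ C18H22NO3+ + OH-
Kb = x²/(0.00538 − x) = 1.5 × 10^-6
Neglecting x in the denominator: x = √(1.5 × 10^-6 × 0.00538) = 8.98 × 10^-5 M
(x/C₀ = 1.7% < 5%, so the approximation holds.)
pOH = 4.05, so pH = 14.00 − pOH = 9.95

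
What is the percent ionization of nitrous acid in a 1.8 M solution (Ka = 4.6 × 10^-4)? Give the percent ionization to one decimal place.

HNO2 ⇌ NO2- + H+; let x = [H+] at equilibrium.
x ≈ √(Ka·C₀) = √(4.6 × 10^-4 × 1.8) = 2.88 × 10^-2 M
% ionization = x/C₀ × 100% = 2.88 × 10^-2/1.8 × 100% = 1.6%

1.6%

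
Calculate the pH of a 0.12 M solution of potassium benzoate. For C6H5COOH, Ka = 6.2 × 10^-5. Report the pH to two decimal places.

pH = 8.64

C6H5COO- is the conjugate base of the weak acid C6H5COOH.
Kb = Kw/Ka = 1.0×10^-14 / 6.2 × 10^-5 = 1.61 × 10^-10
From the ICE table, Kb = [OH-]²/(0.12 − [OH-]) = 1.61 × 10^-10.
Neglecting [OH-] in the denominator: [OH-] = √(1.61 × 10^-10 × 0.12) = 4.40 × 10^-6 M
([OH-]/C₀ = 0.0037% < 5%, so the approximation holds.)
pOH = −log(4.40 × 10^-6) = 5.36; pH = 14.00 − 5.36 = 8.64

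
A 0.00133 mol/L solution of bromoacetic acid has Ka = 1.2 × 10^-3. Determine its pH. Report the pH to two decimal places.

pH = 3.10

BrCH2COOH ⇌ BrCH2COO- + H+
Ka = [H+]²/(0.00133 − [H+]) = 1.2 × 10^-3
[H+] is not negligible relative to C₀; solve [H+]² + 0.0012·[H+] − 1.6e-06 = 0.
[H+] = [−0.0012 + √(0.0012² + 6.38e-06)]/2 = 7.99 × 10^-4 M
pH = −log[H+] = −log(7.99 × 10^-4) = 3.10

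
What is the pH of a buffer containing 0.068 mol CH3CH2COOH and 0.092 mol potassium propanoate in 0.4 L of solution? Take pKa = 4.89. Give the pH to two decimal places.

pH = 5.02

Henderson–Hasselbalch: pH = pKa + log([CH3CH2COO-]/[CH3CH2COOH]) = 4.89 + log(0.092/0.068)
pH = 4.89 + (+0.131) = 5.02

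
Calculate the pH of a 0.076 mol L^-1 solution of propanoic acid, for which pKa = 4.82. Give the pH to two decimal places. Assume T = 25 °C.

CH3CH2COOH ⇌ CH3CH2COO- + H+
Ka = 10^(−4.82) = 1.51 × 10^-5
From the ICE table, Ka = x²/(0.076 − x) = 1.51 × 10^-5.
Assume x ≪ 0.076: x ≈ √(1.51 × 10^-5 × 0.076) = 1.07 × 10^-3 M
Check: 1.4% ionized — well under 5%, approximation valid.
pH = −log(1.07 × 10^-3) = 2.97

pH = 2.97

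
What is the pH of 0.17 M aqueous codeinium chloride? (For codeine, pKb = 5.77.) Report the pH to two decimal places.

pH = 4.50

C18H22NO3+ is the conjugate acid of the weak base C18H21NO3.
Kb = 10^(−5.77) = 1.70 × 10^-6
Ka = Kw/Kb = 1.0×10^-14 / 1.70 × 10^-6 = 5.88 × 10^-9
From the ICE table, Ka = x²/(0.17 − x) = 5.88 × 10^-9.
Neglecting x in the denominator: x = √(5.88 × 10^-9 × 0.17) = 3.16 × 10^-5 M
Check: 0.019% ionized — well under 5%, approximation valid.
pH = −log(3.16 × 10^-5) = 4.50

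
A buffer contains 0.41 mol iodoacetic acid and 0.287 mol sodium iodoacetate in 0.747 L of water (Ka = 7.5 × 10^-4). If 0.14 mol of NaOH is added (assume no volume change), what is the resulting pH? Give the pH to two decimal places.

After neutralization: n(ICH2COOH) = 0.27 mol, n(ICH2COO-) = 0.427 mol.
pKa = −log(7.5 × 10^-4) = 3.125
pH = pKa + log(n_ICH2COO-/n_ICH2COOH) = 3.125 + log(0.427/0.27) = 3.125 + (+0.199)

pH = 3.32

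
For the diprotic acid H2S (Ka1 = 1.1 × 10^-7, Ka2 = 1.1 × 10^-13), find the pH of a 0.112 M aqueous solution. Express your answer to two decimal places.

pH = 3.95

Since Ka1 ≫ Ka2, the first ionization dominates [H+].
Ka1 = x²/(0.112 − x) = 1.1 × 10^-7
x ≈ √(1.1 × 10^-7 × 0.112) = 1.11 × 10^-4 M
pH = −log(1.11 × 10^-4) = 3.95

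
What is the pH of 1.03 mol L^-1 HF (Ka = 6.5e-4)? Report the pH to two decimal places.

pH = 1.59

HF ⇌ F- + H+
From the ICE table, Ka = [H+]²/(1.03 − [H+]) = 6.5 × 10^-4.
Assume [H+] ≪ 1.03: [H+] ≈ √(6.5 × 10^-4 × 1.03) = 2.59 × 10^-2 M
([H+]/C₀ = 2.5% < 5%, so the approximation holds.)
pH = −log[H+] = −log(2.59 × 10^-2) = 1.59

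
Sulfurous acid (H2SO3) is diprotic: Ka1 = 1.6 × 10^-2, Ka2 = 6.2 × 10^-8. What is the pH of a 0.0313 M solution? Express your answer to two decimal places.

pH = 1.80

Since Ka1 ≫ Ka2, the first ionization dominates [H+].
Ka1 = x²/(0.0313 − x) = 1.6 × 10^-2
Solving the quadratic: x = (−Ka1 + √(Ka1² + 4·Ka1·C₀))/2 = 1.58 × 10^-2 M
pH = −log(1.58 × 10^-2) = 1.80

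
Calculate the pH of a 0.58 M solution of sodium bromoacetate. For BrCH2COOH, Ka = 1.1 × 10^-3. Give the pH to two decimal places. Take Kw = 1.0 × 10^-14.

BrCH2COO- is the conjugate base of the weak acid BrCH2COOH.
Kb = Kw/Ka = 1.0×10^-14 / 1.1 × 10^-3 = 9.09 × 10^-12
Kb = x²/(0.58 − x) = 9.09 × 10^-12
Assume x ≪ 0.58: x ≈ √(9.09 × 10^-12 × 0.58) = 2.30 × 10^-6 M
Check: 0.0004% ionized — well under 5%, approximation valid.
pOH = 5.64, so pH = 14.00 − pOH = 8.36

pH = 8.36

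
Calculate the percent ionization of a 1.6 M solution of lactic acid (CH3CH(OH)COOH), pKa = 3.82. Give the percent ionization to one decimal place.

CH3CH(OH)COOH ⇌ CH3CH(OH)COO- + H+; let x = [H+] at equilibrium.
Ka = 10^(−3.82) = 1.51 × 10^-4
x ≈ √(Ka·C₀) = √(1.51 × 10^-4 × 1.6) = 1.55 × 10^-2 M
% ionization = x/C₀ × 100% = 1.55 × 10^-2/1.6 × 100% = 1.0%

1.0%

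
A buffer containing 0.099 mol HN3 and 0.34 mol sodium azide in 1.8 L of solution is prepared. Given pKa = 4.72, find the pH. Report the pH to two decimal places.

pH = 5.26

pH = pKa + log([A⁻]/[HA]) = 4.72 + log(0.34/0.099)
pH = 4.72 + (+0.536) = 5.26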